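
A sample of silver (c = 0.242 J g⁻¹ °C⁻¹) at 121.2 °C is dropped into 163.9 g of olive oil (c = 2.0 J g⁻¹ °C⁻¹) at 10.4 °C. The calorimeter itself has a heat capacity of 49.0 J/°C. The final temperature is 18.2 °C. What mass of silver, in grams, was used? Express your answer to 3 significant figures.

m = 118 g

q_gained = (163.9 × 2.0 + 49.0) × (18.2 − 10.4) = 2939 J
q_lost = m × 0.242 × (121.2 − 18.2) = 24.926 m
m = 2939 / 24.926 = 118 g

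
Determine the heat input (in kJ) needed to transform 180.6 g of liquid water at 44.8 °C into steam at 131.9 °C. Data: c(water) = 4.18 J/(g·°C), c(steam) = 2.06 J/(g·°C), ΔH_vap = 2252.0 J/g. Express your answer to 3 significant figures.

q1 (heat water 44.8→100.0 °C): 180.6 × 4.18 × 55.2 = 41671 J
q2 (vaporize at 100 °C): 180.6 × 2252.0 = 406711 J
q3 (heat steam 100.0→131.9 °C): 180.6 × 2.06 × 31.9 = 11868 J
Total: 41671 + 406711 + 11868 = 460250 J = 460 kJ

q = 460 kJ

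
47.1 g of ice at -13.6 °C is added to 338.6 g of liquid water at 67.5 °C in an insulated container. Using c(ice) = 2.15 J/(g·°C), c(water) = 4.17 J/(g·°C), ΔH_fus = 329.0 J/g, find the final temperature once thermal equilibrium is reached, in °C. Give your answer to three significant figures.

Heat to bring ice to 0 °C and melt it: q₁ = 47.1×2.15×13.6 + 47.1×329.0 = 16873 J
Heat the water can supply cooling to 0 °C: 338.6×4.17×67.5 = 95307.4 J > q₁, so all ice melts.
Energy balance: 338.6×4.17×(67.5 − T) = 16873 + 47.1×4.17×(T − 0)
1411.962(67.5 − T) = 16873 + 196.407 T
95307.4 − 16873 = 1608.369 T
T = 78434.4 / 1608.369 = 48.77 °C

T_f = 48.8 °C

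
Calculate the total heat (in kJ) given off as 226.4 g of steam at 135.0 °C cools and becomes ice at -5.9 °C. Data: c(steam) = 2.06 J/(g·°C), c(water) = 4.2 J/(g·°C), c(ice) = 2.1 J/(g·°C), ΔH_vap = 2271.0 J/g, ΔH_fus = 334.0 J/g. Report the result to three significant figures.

q = 704 kJ

q1 (cool steam 135.0→100 °C): 226.4 × 2.06 × 35.0 = 16323 J
q2 (condense at 100 °C): 226.4 × 2271.0 = 514154 J
q3 (cool water 100→0 °C): 226.4 × 4.2 × 100.0 = 95088 J
q4 (freeze at 0 °C): 226.4 × 334.0 = 75618 J
q5 (cool ice 0→-5.9 °C): 226.4 × 2.1 × 5.9 = 2805 J
Total: 16323 + 514154 + 95088 + 75618 + 2805 = 703988 J = 704 kJ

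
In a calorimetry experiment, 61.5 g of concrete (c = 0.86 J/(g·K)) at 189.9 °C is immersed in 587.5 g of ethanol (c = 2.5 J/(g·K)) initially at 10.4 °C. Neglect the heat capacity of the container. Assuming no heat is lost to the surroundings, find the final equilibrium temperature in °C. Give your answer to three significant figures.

Heat lost by concrete = heat gained by ethanol.
(61.5)(0.86)(189.9 − T) = (587.5)(2.5)(T − 10.4)
52.89 (189.9 − T) = 1468.75 (T − 10.4)
10044 − 52.89 T = 1468.75 T − 15275
25319 = 1521.64 T
T = 16.64 °C

T_f = 16.6 °C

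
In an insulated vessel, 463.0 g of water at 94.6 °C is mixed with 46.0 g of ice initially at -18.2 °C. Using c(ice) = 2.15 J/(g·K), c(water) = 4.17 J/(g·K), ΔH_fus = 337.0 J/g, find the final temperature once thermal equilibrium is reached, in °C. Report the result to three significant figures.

Heat to bring ice to 0 °C and melt it: q₁ = 46.0×2.15×18.2 + 46.0×337.0 = 17302 J
Heat the water can supply cooling to 0 °C: 463.0×4.17×94.6 = 182645 J > q₁, so all ice melts.
Energy balance: 463.0×4.17×(94.6 − T) = 17302 + 46.0×4.17×(T − 0)
1930.71(94.6 − T) = 17302 + 191.82 T
182645 − 17302 = 2122.53 T
T = 165343 / 2122.53 = 77.90 °C

T_f = 77.9 °C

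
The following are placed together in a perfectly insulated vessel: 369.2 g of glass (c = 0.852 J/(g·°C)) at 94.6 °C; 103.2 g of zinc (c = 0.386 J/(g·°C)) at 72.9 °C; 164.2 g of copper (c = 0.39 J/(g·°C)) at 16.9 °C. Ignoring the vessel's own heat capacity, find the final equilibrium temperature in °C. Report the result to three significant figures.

T_f = 80.6 °C

Σ mᵢcᵢ(T − Tᵢ) = 0  ⇒  T = Σ mᵢcᵢTᵢ / Σ mᵢcᵢ
Σ mᵢcᵢ = 369.2×0.852 + 103.2×0.386 + 164.2×0.39 = 418.4316
Σ mᵢcᵢTᵢ = 314.5584×94.6 + 39.8352×72.9 + 64.038×16.9 = 33743
T = 33743 / 418.4316 = 80.64 °C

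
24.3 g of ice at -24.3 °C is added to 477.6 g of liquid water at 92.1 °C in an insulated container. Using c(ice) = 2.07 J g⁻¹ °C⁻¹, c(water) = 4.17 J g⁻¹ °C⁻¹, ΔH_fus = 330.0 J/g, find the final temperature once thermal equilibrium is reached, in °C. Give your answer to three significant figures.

Heat to bring ice to 0 °C and melt it: q₁ = 24.3×2.07×24.3 + 24.3×330.0 = 9241.3 J
Heat the water can supply cooling to 0 °C: 477.6×4.17×92.1 = 183426 J > q₁, so all ice melts.
Energy balance: 477.6×4.17×(92.1 − T) = 9241.3 + 24.3×4.17×(T − 0)
1991.592(92.1 − T) = 9241.3 + 101.331 T
183426 − 9241.3 = 2092.923 T
T = 174184.7 / 2092.923 = 83.23 °C

T_f = 83.2 °C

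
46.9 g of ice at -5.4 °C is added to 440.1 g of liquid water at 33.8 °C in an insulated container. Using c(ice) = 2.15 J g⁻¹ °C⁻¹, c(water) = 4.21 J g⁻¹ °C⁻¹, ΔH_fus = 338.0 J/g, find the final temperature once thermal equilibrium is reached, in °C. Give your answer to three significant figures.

Heat to bring ice to 0 °C and melt it: q₁ = 46.9×2.15×5.4 + 46.9×338.0 = 16397 J
Heat the water can supply cooling to 0 °C: 440.1×4.21×33.8 = 62625.3 J > q₁, so all ice melts.
Energy balance: 440.1×4.21×(33.8 − T) = 16397 + 46.9×4.21×(T − 0)
1852.821(33.8 − T) = 16397 + 197.449 T
62625.3 − 16397 = 2050.270 T
T = 46228.3 / 2050.270 = 22.547 °C

T_f = 22.5 °C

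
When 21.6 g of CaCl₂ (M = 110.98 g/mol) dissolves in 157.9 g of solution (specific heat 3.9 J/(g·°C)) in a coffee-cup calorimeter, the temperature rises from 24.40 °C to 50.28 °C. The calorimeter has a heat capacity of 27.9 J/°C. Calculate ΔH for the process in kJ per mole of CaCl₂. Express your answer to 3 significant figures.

ΔH = -85.6 kJ/mol

|ΔT| = |50.28 − 24.40| = 25.88 °C
|q_surr| = (157.9 × 3.9 + 27.9) × 25.88 = 643.71 × 25.88 = 16660 J
n(CaCl₂) = 21.6 / 110.98 = 0.1946 mol
Temperature rose, so q_rxn = −|q_surr| = -16.66 kJ
ΔH = q_rxn / n = -85.61 kJ/mol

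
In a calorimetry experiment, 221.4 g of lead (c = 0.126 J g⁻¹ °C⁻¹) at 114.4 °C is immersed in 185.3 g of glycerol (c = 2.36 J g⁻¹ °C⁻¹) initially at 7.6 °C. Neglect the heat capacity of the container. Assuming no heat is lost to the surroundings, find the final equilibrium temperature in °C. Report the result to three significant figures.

Heat lost by lead = heat gained by glycerol.
(221.4)(0.126)(114.4 − T) = (185.3)(2.36)(T − 7.6)
27.8964 (114.4 − T) = 437.308 (T − 7.6)
3191.3 − 27.8964 T = 437.308 T − 3323.5
6514.8 = 465.2044 T
T = 14.00 °C

T_f = 14.0 °C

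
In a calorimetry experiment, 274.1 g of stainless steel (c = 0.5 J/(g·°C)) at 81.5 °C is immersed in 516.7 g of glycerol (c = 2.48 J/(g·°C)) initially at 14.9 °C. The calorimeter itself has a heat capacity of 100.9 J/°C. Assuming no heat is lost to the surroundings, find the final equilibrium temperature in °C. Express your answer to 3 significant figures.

T_f = 20.9 °C

Heat lost by stainless steel = heat gained by glycerol + calorimeter.
(274.1)(0.5)(81.5 − T) = [(516.7)(2.48) + 100.9](T − 14.9)
137.05 (81.5 − T) = 1382.316 (T − 14.9)
11170 − 137.05 T = 1382.316 T − 20597
31767 = 1519.366 T
T = 20.91 °C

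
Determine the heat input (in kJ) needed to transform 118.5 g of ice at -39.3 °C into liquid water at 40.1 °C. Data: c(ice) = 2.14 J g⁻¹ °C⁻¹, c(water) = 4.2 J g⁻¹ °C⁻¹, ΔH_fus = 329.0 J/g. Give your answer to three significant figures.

q1 (heat ice -39.3→0.0 °C): 118.5 × 2.14 × 39.3 = 9966 J
q2 (melt at 0 °C): 118.5 × 329.0 = 38987 J
q3 (heat water 0.0→40.1 °C): 118.5 × 4.2 × 40.1 = 19958 J
Total: 9966 + 38987 + 19958 = 68911 J = 68.9 kJ

q = 68.9 kJ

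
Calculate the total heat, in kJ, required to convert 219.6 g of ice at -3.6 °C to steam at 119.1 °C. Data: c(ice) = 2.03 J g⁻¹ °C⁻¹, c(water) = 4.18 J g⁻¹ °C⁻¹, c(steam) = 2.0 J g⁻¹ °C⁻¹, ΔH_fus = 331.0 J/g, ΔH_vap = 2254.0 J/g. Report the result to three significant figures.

q = 669 kJ

q1 (heat ice -3.6→0.0 °C): 219.6 × 2.03 × 3.6 = 1605 J
q2 (melt at 0 °C): 219.6 × 331.0 = 72688 J
q3 (heat water 0.0→100.0 °C): 219.6 × 4.18 × 100.0 = 91793 J
q4 (vaporize at 100 °C): 219.6 × 2254.0 = 494978 J
q5 (heat steam 100.0→119.1 °C): 219.6 × 2.0 × 19.1 = 8389 J
Total: 1605 + 72688 + 91793 + 494978 + 8389 = 669453 J = 669 kJ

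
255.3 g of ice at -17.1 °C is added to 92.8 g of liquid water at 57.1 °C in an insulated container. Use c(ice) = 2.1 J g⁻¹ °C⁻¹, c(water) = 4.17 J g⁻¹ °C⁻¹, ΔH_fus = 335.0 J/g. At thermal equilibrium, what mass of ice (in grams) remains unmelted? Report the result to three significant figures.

Heat to warm all ice to 0 °C: 255.3×2.1×17.1 = 9167.8 J
Heat released by water cooling to 0 °C: 92.8×4.17×57.1 = 22096 J
22096 J < 9167.8 + 255.3×335.0 = 94693.3 J, so not all ice melts; final T = 0 °C.
Heat left for melting: 22096 − 9167.8 = 12928.2 J
Mass melted = 12928.2 / 335.0 = 38.59 g
Ice remaining = 255.3 − 38.59 = 216.71 g

m_ice remaining = 217 g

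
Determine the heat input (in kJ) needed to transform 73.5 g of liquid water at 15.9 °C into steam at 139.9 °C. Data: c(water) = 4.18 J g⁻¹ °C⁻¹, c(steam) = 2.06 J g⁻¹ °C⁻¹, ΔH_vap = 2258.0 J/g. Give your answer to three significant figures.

q = 198 kJ

q1 (heat water 15.9→100.0 °C): 73.5 × 4.18 × 84.1 = 25838 J
q2 (vaporize at 100 °C): 73.5 × 2258.0 = 165963 J
q3 (heat steam 100.0→139.9 °C): 73.5 × 2.06 × 39.9 = 6041 J
Total: 25838 + 165963 + 6041 = 197842 J = 198 kJ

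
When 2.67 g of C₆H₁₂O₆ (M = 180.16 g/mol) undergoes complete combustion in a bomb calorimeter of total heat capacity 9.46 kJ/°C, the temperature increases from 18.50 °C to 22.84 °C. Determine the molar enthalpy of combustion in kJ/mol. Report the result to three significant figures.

ΔH = -2770 kJ/mol

ΔT = 22.84 − 18.50 = 4.34 °C
q_cal = C_cal × ΔT = 9.46 × 4.34 = 41.0564 kJ
n = 2.67 / 180.16 = 0.01482 mol
q_rxn = −q_cal = -41.0564 kJ
ΔH = -41.0564 / 0.01482 = -2770 kJ/mol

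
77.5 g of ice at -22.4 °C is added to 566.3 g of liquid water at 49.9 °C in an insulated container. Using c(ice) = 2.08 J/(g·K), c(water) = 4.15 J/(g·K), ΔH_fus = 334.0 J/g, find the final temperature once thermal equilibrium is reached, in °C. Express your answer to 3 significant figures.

T_f = 32.9 °C

Heat to bring ice to 0 °C and melt it: q₁ = 77.5×2.08×22.4 + 77.5×334.0 = 29496 J
Heat the water can supply cooling to 0 °C: 566.3×4.15×49.9 = 117272 J > q₁, so all ice melts.
Energy balance: 566.3×4.15×(49.9 − T) = 29496 + 77.5×4.15×(T − 0)
2350.145(49.9 − T) = 29496 + 321.625 T
117272 − 29496 = 2671.770 T
T = 87776 / 2671.770 = 32.85 °C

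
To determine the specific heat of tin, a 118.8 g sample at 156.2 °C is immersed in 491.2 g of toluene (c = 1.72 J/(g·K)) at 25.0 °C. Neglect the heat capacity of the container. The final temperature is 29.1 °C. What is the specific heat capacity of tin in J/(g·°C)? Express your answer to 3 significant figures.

c = 0.229 J/(g·°C)

q_gained = (491.2 × 1.72) × (29.1 − 25.0) = 3464 J
q_lost = 118.8 × c × (156.2 − 29.1) = 15099.48 c
Set equal: c = 3464 / 15099.48 = 0.229 J/(g·°C)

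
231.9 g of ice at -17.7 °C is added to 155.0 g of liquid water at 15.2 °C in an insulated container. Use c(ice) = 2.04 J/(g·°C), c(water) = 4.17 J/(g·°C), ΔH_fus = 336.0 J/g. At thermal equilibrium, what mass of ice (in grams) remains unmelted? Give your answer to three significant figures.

m_ice remaining = 228 g

Heat to warm all ice to 0 °C: 231.9×2.04×17.7 = 8373.4 J
Heat released by water cooling to 0 °C: 155.0×4.17×15.2 = 9824.5 J
9824.5 J < 8373.4 + 231.9×336.0 = 86291.8 J, so not all ice melts; final T = 0 °C.
Heat left for melting: 9824.5 − 8373.4 = 1451.1 J
Mass melted = 1451.1 / 336.0 = 4.319 g
Ice remaining = 231.9 − 4.319 = 227.581 g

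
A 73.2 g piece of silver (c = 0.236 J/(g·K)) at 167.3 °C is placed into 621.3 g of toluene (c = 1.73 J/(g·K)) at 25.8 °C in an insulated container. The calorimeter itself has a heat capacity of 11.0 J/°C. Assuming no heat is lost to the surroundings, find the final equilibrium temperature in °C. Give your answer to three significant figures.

T_f = 28.0 °C

Heat lost by silver = heat gained by toluene + calorimeter.
(73.2)(0.236)(167.3 − T) = [(621.3)(1.73) + 11.0](T − 25.8)
17.2752 (167.3 − T) = 1085.849 (T − 25.8)
2890.1 − 17.2752 T = 1085.849 T − 28015
30905.1 = 1103.1242 T
T = 28.02 °C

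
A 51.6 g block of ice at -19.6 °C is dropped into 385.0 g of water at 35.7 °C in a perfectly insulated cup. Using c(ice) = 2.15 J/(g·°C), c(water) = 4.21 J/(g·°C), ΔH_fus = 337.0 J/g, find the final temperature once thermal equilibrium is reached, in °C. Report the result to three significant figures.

T_f = 20.8 °C

Heat to bring ice to 0 °C and melt it: q₁ = 51.6×2.15×19.6 + 51.6×337.0 = 19564 J
Heat the water can supply cooling to 0 °C: 385.0×4.21×35.7 = 57864.3 J > q₁, so all ice melts.
Energy balance: 385.0×4.21×(35.7 − T) = 19564 + 51.6×4.21×(T − 0)
1620.85(35.7 − T) = 19564 + 217.236 T
57864.3 − 19564 = 1838.086 T
T = 38300.3 / 1838.086 = 20.84 °C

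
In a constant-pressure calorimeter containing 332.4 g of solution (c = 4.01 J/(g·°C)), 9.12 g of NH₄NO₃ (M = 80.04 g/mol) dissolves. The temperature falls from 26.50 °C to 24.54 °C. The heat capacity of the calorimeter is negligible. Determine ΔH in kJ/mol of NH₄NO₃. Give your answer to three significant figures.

ΔH = 22.9 kJ/mol

|ΔT| = |24.54 − 26.50| = 1.96 °C
|q_surr| = (332.4 × 4.01) × 1.96 = 1332.924 × 1.96 = 2613 J
n(NH₄NO₃) = 9.12 / 80.04 = 0.1139 mol
Temperature fell, so q_rxn = +|q_surr| = 2.613 kJ
ΔH = q_rxn / n = 22.94 kJ/mol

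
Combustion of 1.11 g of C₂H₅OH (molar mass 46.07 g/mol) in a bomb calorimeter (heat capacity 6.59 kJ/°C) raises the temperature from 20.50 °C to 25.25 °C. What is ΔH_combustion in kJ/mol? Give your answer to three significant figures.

ΔT = 25.25 − 20.50 = 4.75 °C
q_cal = C_cal × ΔT = 6.59 × 4.75 = 31.3025 kJ
n = 1.11 / 46.07 = 0.02409 mol
q_rxn = −q_cal = -31.3025 kJ
ΔH = -31.3025 / 0.02409 = -1299 kJ/mol

ΔH = -1300 kJ/mol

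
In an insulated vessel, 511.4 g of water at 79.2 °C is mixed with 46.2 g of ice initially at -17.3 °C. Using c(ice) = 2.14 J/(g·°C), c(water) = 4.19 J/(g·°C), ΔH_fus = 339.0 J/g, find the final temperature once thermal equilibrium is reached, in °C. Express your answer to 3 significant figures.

T_f = 65.2 °C

Heat to bring ice to 0 °C and melt it: q₁ = 46.2×2.14×17.3 + 46.2×339.0 = 17372 J
Heat the water can supply cooling to 0 °C: 511.4×4.19×79.2 = 169707 J > q₁, so all ice melts.
Energy balance: 511.4×4.19×(79.2 − T) = 17372 + 46.2×4.19×(T − 0)
2142.766(79.2 − T) = 17372 + 193.578 T
169707 − 17372 = 2336.344 T
T = 152335 / 2336.344 = 65.20 °C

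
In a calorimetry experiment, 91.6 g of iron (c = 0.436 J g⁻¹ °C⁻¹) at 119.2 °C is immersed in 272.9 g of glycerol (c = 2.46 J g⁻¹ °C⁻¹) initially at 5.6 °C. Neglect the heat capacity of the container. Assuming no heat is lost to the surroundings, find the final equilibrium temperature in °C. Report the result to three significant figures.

T_f = 12.0 °C

Heat lost by iron = heat gained by glycerol.
(91.6)(0.436)(119.2 − T) = (272.9)(2.46)(T − 5.6)
39.9376 (119.2 − T) = 671.334 (T − 5.6)
4760.6 − 39.9376 T = 671.334 T − 3759.5
8520.1 = 711.2716 T
T = 11.98 °C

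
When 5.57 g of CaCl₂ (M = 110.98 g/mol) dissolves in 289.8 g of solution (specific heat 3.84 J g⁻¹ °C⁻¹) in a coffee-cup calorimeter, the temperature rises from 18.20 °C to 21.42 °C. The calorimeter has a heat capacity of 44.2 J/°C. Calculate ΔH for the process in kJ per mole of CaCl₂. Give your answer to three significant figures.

ΔH = -74.2 kJ/mol

|ΔT| = |21.42 − 18.20| = 3.22 °C
|q_surr| = (289.8 × 3.84 + 44.2) × 3.22 = 1157.032 × 3.22 = 3726 J
n(CaCl₂) = 5.57 / 110.98 = 0.05019 mol
Temperature rose, so q_rxn = −|q_surr| = -3.726 kJ
ΔH = q_rxn / n = -74.24 kJ/mol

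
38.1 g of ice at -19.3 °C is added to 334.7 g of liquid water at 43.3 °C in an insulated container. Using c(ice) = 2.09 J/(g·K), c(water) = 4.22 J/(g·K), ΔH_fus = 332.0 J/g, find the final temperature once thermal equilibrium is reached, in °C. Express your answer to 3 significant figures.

T_f = 29.9 °C

Heat to bring ice to 0 °C and melt it: q₁ = 38.1×2.09×19.3 + 38.1×332.0 = 14186 J
Heat the water can supply cooling to 0 °C: 334.7×4.22×43.3 = 61158.4 J > q₁, so all ice melts.
Energy balance: 334.7×4.22×(43.3 − T) = 14186 + 38.1×4.22×(T − 0)
1412.434(43.3 − T) = 14186 + 160.782 T
61158.4 − 14186 = 1573.216 T
T = 46972.4 / 1573.216 = 29.86 °C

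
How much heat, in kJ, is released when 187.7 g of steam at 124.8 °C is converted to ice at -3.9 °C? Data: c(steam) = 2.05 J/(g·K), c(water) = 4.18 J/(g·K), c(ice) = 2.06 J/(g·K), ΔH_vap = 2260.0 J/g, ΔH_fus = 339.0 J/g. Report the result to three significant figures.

q = 577 kJ

q1 (cool steam 124.8→100 °C): 187.7 × 2.05 × 24.8 = 9543 J
q2 (condense at 100 °C): 187.7 × 2260.0 = 424202 J
q3 (cool water 100→0 °C): 187.7 × 4.18 × 100.0 = 78459 J
q4 (freeze at 0 °C): 187.7 × 339.0 = 63630 J
q5 (cool ice 0→-3.9 °C): 187.7 × 2.06 × 3.9 = 1508 J
Total: 9543 + 424202 + 78459 + 63630 + 1508 = 577342 J = 577 kJ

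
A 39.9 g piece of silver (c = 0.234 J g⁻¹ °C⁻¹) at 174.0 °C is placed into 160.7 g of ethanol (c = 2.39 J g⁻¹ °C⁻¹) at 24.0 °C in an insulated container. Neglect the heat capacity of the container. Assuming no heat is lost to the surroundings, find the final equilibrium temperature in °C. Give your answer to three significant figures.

Heat lost by silver = heat gained by ethanol.
(39.9)(0.234)(174.0 − T) = (160.7)(2.39)(T − 24.0)
9.3366 (174.0 − T) = 384.073 (T − 24.0)
1624.6 − 9.3366 T = 384.073 T − 9217.8
10842.4 = 393.4096 T
T = 27.56 °C

T_f = 27.6 °C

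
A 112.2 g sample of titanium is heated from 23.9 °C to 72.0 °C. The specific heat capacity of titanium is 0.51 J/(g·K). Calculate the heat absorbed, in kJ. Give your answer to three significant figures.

q = m c ΔT = 112.2 × 0.51 × (72.0 − 23.9)
q = 112.2 × 0.51 × 48.1 = 2752 J = 2.75 kJ

q = 2.75 kJ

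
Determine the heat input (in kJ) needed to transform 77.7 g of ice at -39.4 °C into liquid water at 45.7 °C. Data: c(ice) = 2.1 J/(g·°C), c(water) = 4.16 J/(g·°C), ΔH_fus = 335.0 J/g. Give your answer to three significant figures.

q1 (heat ice -39.4→0.0 °C): 77.7 × 2.1 × 39.4 = 6429 J
q2 (melt at 0 °C): 77.7 × 335.0 = 26030 J
q3 (heat water 0.0→45.7 °C): 77.7 × 4.16 × 45.7 = 14772 J
Total: 6429 + 26030 + 14772 = 47231 J = 47.2 kJ

q = 47.2 kJ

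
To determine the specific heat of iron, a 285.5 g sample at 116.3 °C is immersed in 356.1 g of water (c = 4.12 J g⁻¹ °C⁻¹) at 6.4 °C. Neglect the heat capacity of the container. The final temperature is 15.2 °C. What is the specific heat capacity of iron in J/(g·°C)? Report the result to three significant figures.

c = 0.447 J/(g·°C)

q_gained = (356.1 × 4.12) × (15.2 − 6.4) = 12910 J
q_lost = 285.5 × c × (116.3 − 15.2) = 28864.05 c
Set equal: c = 12910 / 28864.05 = 0.447 J/(g·°C)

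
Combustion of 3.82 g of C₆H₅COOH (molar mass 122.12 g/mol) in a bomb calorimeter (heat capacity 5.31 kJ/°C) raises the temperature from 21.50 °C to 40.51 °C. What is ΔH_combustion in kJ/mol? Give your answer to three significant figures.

ΔH = -3230 kJ/mol

ΔT = 40.51 − 21.50 = 19.01 °C
q_cal = C_cal × ΔT = 5.31 × 19.01 = 100.9431 kJ
n = 3.82 / 122.12 = 0.03128 mol
q_rxn = −q_cal = -100.9431 kJ
ΔH = -100.9431 / 0.03128 = -3227 kJ/mol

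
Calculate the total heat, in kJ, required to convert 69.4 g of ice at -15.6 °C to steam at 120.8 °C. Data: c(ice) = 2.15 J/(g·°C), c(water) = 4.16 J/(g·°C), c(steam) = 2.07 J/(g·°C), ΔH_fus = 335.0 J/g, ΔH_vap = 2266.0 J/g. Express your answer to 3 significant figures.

q = 215 kJ

q1 (heat ice -15.6→0.0 °C): 69.4 × 2.15 × 15.6 = 2328 J
q2 (melt at 0 °C): 69.4 × 335.0 = 23249 J
q3 (heat water 0.0→100.0 °C): 69.4 × 4.16 × 100.0 = 28870 J
q4 (vaporize at 100 °C): 69.4 × 2266.0 = 157260 J
q5 (heat steam 100.0→120.8 °C): 69.4 × 2.07 × 20.8 = 2988 J
Total: 2328 + 23249 + 28870 + 157260 + 2988 = 214695 J = 215 kJ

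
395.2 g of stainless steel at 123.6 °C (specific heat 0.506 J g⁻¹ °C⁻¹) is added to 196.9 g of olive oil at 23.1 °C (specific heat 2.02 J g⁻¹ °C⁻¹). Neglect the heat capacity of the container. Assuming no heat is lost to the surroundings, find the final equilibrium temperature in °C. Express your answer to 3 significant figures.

Heat lost by stainless steel = heat gained by olive oil.
(395.2)(0.506)(123.6 − T) = (196.9)(2.02)(T − 23.1)
199.9712 (123.6 − T) = 397.738 (T − 23.1)
24716 − 199.9712 T = 397.738 T − 9187.7
33903.7 = 597.7092 T
T = 56.72 °C

T_f = 56.7 °C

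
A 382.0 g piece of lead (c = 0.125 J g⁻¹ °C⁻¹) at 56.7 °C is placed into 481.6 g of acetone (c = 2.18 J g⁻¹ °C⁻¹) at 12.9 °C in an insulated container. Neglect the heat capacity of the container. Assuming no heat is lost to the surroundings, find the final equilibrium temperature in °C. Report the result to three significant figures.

T_f = 14.8 °C

Heat lost by lead = heat gained by acetone.
(382.0)(0.125)(56.7 − T) = (481.6)(2.18)(T − 12.9)
47.75 (56.7 − T) = 1049.888 (T − 12.9)
2707.4 − 47.75 T = 1049.888 T − 13544
16251.4 = 1097.638 T
T = 14.81 °C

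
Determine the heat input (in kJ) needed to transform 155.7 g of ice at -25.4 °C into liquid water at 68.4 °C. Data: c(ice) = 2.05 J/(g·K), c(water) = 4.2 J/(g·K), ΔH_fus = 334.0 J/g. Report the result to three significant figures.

q = 105 kJ

q1 (heat ice -25.4→0.0 °C): 155.7 × 2.05 × 25.4 = 8107 J
q2 (melt at 0 °C): 155.7 × 334.0 = 52004 J
q3 (heat water 0.0→68.4 °C): 155.7 × 4.2 × 68.4 = 44729 J
Total: 8107 + 52004 + 44729 = 104840 J = 105 kJ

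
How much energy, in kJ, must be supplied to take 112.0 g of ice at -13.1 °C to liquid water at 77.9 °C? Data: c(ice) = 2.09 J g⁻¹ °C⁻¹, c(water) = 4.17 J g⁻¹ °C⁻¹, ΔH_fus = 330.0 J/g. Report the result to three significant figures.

q1 (heat ice -13.1→0.0 °C): 112.0 × 2.09 × 13.1 = 3066 J
q2 (melt at 0 °C): 112.0 × 330.0 = 36960 J
q3 (heat water 0.0→77.9 °C): 112.0 × 4.17 × 77.9 = 36382 J
Total: 3066 + 36960 + 36382 = 76408 J = 76.4 kJ

q = 76.4 kJ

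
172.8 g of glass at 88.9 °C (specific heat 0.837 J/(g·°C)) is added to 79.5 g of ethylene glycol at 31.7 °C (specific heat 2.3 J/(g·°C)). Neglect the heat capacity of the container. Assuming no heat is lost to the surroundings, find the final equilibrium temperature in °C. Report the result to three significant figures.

T_f = 57.0 °C

Heat lost by glass = heat gained by ethylene glycol.
(172.8)(0.837)(88.9 − T) = (79.5)(2.3)(T − 31.7)
144.6336 (88.9 − T) = 182.85 (T − 31.7)
12858 − 144.6336 T = 182.85 T − 5796.3
18654.3 = 327.4836 T
T = 56.96 °C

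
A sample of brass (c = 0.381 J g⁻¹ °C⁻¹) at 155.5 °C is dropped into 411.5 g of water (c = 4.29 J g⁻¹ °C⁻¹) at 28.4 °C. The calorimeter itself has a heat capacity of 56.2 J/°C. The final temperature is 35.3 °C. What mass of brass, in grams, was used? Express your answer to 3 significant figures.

m = 274 g

q_gained = (411.5 × 4.29 + 56.2) × (35.3 − 28.4) = 12570 J
q_lost = m × 0.381 × (155.5 − 35.3) = 45.7962 m
m = 12570 / 45.7962 = 274 g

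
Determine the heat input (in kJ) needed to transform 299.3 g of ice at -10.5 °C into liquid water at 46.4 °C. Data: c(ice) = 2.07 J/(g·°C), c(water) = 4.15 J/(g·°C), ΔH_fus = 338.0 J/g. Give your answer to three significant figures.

q1 (heat ice -10.5→0.0 °C): 299.3 × 2.07 × 10.5 = 6505 J
q2 (melt at 0 °C): 299.3 × 338.0 = 101163 J
q3 (heat water 0.0→46.4 °C): 299.3 × 4.15 × 46.4 = 57633 J
Total: 6505 + 101163 + 57633 = 165301 J = 165 kJ

q = 165 kJ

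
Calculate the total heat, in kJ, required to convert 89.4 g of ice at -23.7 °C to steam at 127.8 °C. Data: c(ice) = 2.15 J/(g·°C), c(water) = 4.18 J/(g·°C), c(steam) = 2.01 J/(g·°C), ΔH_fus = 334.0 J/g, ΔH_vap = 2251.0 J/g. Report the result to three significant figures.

q = 278 kJ

q1 (heat ice -23.7→0.0 °C): 89.4 × 2.15 × 23.7 = 4555 J
q2 (melt at 0 °C): 89.4 × 334.0 = 29860 J
q3 (heat water 0.0→100.0 °C): 89.4 × 4.18 × 100.0 = 37369 J
q4 (vaporize at 100 °C): 89.4 × 2251.0 = 201239 J
q5 (heat steam 100.0→127.8 °C): 89.4 × 2.01 × 27.8 = 4995 J
Total: 4555 + 29860 + 37369 + 201239 + 4995 = 278018 J = 278 kJ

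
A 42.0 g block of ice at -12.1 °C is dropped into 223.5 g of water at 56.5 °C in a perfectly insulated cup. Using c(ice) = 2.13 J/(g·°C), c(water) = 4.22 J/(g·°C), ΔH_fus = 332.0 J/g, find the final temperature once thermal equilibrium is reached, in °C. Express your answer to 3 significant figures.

T_f = 34.2 °C

Heat to bring ice to 0 °C and melt it: q₁ = 42.0×2.13×12.1 + 42.0×332.0 = 15026 J
Heat the water can supply cooling to 0 °C: 223.5×4.22×56.5 = 53289.1 J > q₁, so all ice melts.
Energy balance: 223.5×4.22×(56.5 − T) = 15026 + 42.0×4.22×(T − 0)
943.17(56.5 − T) = 15026 + 177.24 T
53289.1 − 15026 = 1120.41 T
T = 38263.1 / 1120.41 = 34.15 °C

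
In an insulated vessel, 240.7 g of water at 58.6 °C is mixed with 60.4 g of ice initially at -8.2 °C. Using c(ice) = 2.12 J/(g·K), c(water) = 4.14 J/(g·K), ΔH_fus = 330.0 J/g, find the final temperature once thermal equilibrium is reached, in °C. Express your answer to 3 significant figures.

Heat to bring ice to 0 °C and melt it: q₁ = 60.4×2.12×8.2 + 60.4×330.0 = 20982 J
Heat the water can supply cooling to 0 °C: 240.7×4.14×58.6 = 58394.8 J > q₁, so all ice melts.
Energy balance: 240.7×4.14×(58.6 − T) = 20982 + 60.4×4.14×(T − 0)
996.498(58.6 − T) = 20982 + 250.056 T
58394.8 − 20982 = 1246.554 T
T = 37412.8 / 1246.554 = 30.01 °C

T_f = 30.0 °C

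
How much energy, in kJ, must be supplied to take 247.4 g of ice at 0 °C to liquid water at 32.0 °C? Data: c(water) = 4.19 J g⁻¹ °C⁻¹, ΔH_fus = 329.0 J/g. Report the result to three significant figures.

q1 (melt at 0 °C): 247.4 × 329.0 = 81395 J
q2 (heat water 0.0→32.0 °C): 247.4 × 4.19 × 32.0 = 33171 J
Total: 81395 + 33171 = 114566 J = 115 kJ

q = 115 kJ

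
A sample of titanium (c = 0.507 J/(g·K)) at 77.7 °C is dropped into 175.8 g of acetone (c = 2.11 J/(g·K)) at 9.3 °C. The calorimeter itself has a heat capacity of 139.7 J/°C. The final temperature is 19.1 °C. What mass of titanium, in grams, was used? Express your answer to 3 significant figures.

q_gained = (175.8 × 2.11 + 139.7) × (19.1 − 9.3) = 5004 J
q_lost = m × 0.507 × (77.7 − 19.1) = 29.7102 m
m = 5004 / 29.7102 = 168 g

m = 168 g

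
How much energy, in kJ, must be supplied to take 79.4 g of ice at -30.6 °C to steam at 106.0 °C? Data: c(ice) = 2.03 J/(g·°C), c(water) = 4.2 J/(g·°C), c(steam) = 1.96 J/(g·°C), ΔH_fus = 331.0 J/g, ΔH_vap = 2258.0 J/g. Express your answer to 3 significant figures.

q = 245 kJ

q1 (heat ice -30.6→0.0 °C): 79.4 × 2.03 × 30.6 = 4932 J
q2 (melt at 0 °C): 79.4 × 331.0 = 26281 J
q3 (heat water 0.0→100.0 °C): 79.4 × 4.2 × 100.0 = 33348 J
q4 (vaporize at 100 °C): 79.4 × 2258.0 = 179285 J
q5 (heat steam 100.0→106.0 °C): 79.4 × 1.96 × 6.0 = 934 J
Total: 4932 + 26281 + 33348 + 179285 + 934 = 244780 J = 245 kJ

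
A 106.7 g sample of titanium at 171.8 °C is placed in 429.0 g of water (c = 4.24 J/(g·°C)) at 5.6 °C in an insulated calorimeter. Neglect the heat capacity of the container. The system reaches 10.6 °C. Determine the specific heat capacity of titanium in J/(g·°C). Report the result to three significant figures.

q_gained = (429.0 × 4.24) × (10.6 − 5.6) = 9095 J
q_lost = 106.7 × c × (171.8 − 10.6) = 17200.04 c
Set equal: c = 9095 / 17200.04 = 0.529 J/(g·°C)

c = 0.529 J/(g·°C)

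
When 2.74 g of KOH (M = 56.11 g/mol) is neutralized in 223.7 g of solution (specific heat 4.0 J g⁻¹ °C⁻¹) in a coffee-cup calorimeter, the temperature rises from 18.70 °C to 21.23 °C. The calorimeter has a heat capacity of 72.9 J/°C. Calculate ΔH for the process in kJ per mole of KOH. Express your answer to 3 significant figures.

|ΔT| = |21.23 − 18.70| = 2.53 °C
|q_surr| = (223.7 × 4.0 + 72.9) × 2.53 = 967.7 × 2.53 = 2448 J
n(KOH) = 2.74 / 56.11 = 0.04883 mol
Temperature rose, so q_rxn = −|q_surr| = -2.448 kJ
ΔH = q_rxn / n = -50.13 kJ/mol

ΔH = -50.1 kJ/mol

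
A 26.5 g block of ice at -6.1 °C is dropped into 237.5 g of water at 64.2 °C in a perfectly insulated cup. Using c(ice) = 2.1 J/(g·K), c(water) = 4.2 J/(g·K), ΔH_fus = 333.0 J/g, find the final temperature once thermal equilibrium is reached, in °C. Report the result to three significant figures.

Heat to bring ice to 0 °C and melt it: q₁ = 26.5×2.1×6.1 + 26.5×333.0 = 9164.0 J
Heat the water can supply cooling to 0 °C: 237.5×4.2×64.2 = 64039.5 J > q₁, so all ice melts.
Energy balance: 237.5×4.2×(64.2 − T) = 9164.0 + 26.5×4.2×(T − 0)
997.5(64.2 − T) = 9164.0 + 111.3 T
64039.5 − 9164.0 = 1108.8 T
T = 54875.5 / 1108.8 = 49.49 °C

T_f = 49.5 °C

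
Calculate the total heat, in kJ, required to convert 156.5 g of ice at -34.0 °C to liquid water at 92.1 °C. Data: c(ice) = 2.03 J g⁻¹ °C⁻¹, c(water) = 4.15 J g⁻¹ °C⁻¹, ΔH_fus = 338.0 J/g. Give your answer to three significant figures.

q = 124 kJ

q1 (heat ice -34.0→0.0 °C): 156.5 × 2.03 × 34.0 = 10802 J
q2 (melt at 0 °C): 156.5 × 338.0 = 52897 J
q3 (heat water 0.0→92.1 °C): 156.5 × 4.15 × 92.1 = 59817 J
Total: 10802 + 52897 + 59817 = 123516 J = 124 kJ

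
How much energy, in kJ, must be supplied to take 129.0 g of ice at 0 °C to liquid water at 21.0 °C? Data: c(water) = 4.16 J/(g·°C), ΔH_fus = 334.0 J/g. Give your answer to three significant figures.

q = 54.4 kJ

q1 (melt at 0 °C): 129.0 × 334.0 = 43086 J
q2 (heat water 0.0→21.0 °C): 129.0 × 4.16 × 21.0 = 11269 J
Total: 43086 + 11269 = 54355 J = 54.4 kJ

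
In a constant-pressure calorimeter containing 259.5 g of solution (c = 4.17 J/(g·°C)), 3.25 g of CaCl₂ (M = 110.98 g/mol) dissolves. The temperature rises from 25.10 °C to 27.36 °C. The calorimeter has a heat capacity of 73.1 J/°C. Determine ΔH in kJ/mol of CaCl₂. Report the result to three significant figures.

ΔH = -89.2 kJ/mol

|ΔT| = |27.36 − 25.10| = 2.26 °C
|q_surr| = (259.5 × 4.17 + 73.1) × 2.26 = 1155.215 × 2.26 = 2611 J
n(CaCl₂) = 3.25 / 110.98 = 0.02928 mol
Temperature rose, so q_rxn = −|q_surr| = -2.611 kJ
ΔH = q_rxn / n = -89.17 kJ/mol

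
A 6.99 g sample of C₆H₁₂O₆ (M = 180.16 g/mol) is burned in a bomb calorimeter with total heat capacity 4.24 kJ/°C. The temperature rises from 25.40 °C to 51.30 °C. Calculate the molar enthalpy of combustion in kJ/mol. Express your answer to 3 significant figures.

ΔT = 51.30 − 25.40 = 25.90 °C
q_cal = C_cal × ΔT = 4.24 × 25.90 = 109.816 kJ
n = 6.99 / 180.16 = 0.03880 mol
q_rxn = −q_cal = -109.816 kJ
ΔH = -109.816 / 0.03880 = -2830 kJ/mol

ΔH = -2830 kJ/mol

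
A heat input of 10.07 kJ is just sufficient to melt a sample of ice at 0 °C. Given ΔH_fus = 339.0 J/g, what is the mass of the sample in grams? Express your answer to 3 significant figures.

m = q / ΔH_fus = 10070 J / 339.0 J/g = 29.7 g

m = 29.7 g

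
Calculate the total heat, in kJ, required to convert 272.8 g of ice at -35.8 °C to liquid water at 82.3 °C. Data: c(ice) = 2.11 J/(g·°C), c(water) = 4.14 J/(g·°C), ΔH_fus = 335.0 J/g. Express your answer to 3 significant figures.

q = 205 kJ

q1 (heat ice -35.8→0.0 °C): 272.8 × 2.11 × 35.8 = 20607 J
q2 (melt at 0 °C): 272.8 × 335.0 = 91388 J
q3 (heat water 0.0→82.3 °C): 272.8 × 4.14 × 82.3 = 92949 J
Total: 20607 + 91388 + 92949 = 204944 J = 205 kJ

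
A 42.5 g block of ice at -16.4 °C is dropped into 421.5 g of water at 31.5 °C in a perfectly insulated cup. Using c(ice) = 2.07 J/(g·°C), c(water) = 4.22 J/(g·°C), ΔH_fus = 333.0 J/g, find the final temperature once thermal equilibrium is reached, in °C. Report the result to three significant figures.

Heat to bring ice to 0 °C and melt it: q₁ = 42.5×2.07×16.4 + 42.5×333.0 = 15595 J
Heat the water can supply cooling to 0 °C: 421.5×4.22×31.5 = 56030.0 J > q₁, so all ice melts.
Energy balance: 421.5×4.22×(31.5 − T) = 15595 + 42.5×4.22×(T − 0)
1778.73(31.5 − T) = 15595 + 179.35 T
56030.0 − 15595 = 1958.08 T
T = 40435.0 / 1958.08 = 20.65 °C

T_f = 20.7 °C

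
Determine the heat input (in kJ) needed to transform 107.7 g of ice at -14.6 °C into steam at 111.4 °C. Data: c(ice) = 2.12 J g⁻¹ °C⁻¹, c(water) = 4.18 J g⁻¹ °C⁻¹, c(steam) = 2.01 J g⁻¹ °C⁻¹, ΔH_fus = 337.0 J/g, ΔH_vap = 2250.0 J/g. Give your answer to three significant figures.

q1 (heat ice -14.6→0.0 °C): 107.7 × 2.12 × 14.6 = 3334 J
q2 (melt at 0 °C): 107.7 × 337.0 = 36295 J
q3 (heat water 0.0→100.0 °C): 107.7 × 4.18 × 100.0 = 45019 J
q4 (vaporize at 100 °C): 107.7 × 2250.0 = 242325 J
q5 (heat steam 100.0→111.4 °C): 107.7 × 2.01 × 11.4 = 2468 J
Total: 3334 + 36295 + 45019 + 242325 + 2468 = 329441 J = 329 kJ

q = 329 kJ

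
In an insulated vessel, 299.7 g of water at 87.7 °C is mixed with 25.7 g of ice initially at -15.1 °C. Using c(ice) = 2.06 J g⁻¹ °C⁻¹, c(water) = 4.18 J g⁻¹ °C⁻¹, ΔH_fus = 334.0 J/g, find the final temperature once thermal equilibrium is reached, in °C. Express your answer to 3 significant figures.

Heat to bring ice to 0 °C and melt it: q₁ = 25.7×2.06×15.1 + 25.7×334.0 = 9383.2 J
Heat the water can supply cooling to 0 °C: 299.7×4.18×87.7 = 109866 J > q₁, so all ice melts.
Energy balance: 299.7×4.18×(87.7 − T) = 9383.2 + 25.7×4.18×(T − 0)
1252.746(87.7 − T) = 9383.2 + 107.426 T
109866 − 9383.2 = 1360.172 T
T = 100482.8 / 1360.172 = 73.88 °C

T_f = 73.9 °C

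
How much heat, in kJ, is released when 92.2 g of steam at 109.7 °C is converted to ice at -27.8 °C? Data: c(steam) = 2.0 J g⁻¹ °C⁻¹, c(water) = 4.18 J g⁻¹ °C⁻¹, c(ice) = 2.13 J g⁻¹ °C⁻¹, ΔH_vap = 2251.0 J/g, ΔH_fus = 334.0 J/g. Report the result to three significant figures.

q1 (cool steam 109.7→100 °C): 92.2 × 2.0 × 9.7 = 1789 J
q2 (condense at 100 °C): 92.2 × 2251.0 = 207542 J
q3 (cool water 100→0 °C): 92.2 × 4.18 × 100.0 = 38540 J
q4 (freeze at 0 °C): 92.2 × 334.0 = 30795 J
q5 (cool ice 0→-27.8 °C): 92.2 × 2.13 × 27.8 = 5460 J
Total: 1789 + 207542 + 38540 + 30795 + 5460 = 284126 J = 284 kJ

q = 284 kJ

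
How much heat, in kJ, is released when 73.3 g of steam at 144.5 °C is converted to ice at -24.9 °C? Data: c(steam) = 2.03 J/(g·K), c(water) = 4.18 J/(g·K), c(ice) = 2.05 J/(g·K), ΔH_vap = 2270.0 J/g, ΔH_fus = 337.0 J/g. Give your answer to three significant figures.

q = 232 kJ

q1 (cool steam 144.5→100 °C): 73.3 × 2.03 × 44.5 = 6622 J
q2 (condense at 100 °C): 73.3 × 2270.0 = 166391 J
q3 (cool water 100→0 °C): 73.3 × 4.18 × 100.0 = 30639 J
q4 (freeze at 0 °C): 73.3 × 337.0 = 24702 J
q5 (cool ice 0→-24.9 °C): 73.3 × 2.05 × 24.9 = 3742 J
Total: 6622 + 166391 + 30639 + 24702 + 3742 = 232096 J = 232 kJ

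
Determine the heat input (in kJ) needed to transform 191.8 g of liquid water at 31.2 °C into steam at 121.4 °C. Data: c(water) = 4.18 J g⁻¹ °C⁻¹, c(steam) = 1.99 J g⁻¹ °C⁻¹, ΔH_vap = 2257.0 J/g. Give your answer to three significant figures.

q = 496 kJ

q1 (heat water 31.2→100.0 °C): 191.8 × 4.18 × 68.8 = 55159 J
q2 (vaporize at 100 °C): 191.8 × 2257.0 = 432893 J
q3 (heat steam 100.0→121.4 °C): 191.8 × 1.99 × 21.4 = 8168 J
Total: 55159 + 432893 + 8168 = 496220 J = 496 kJ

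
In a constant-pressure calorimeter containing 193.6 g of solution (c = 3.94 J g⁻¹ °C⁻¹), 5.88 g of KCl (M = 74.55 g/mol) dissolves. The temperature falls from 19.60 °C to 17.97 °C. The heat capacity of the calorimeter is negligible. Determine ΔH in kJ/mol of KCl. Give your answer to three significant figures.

|ΔT| = |17.97 − 19.60| = 1.63 °C
|q_surr| = (193.6 × 3.94) × 1.63 = 762.784 × 1.63 = 1243 J
n(KCl) = 5.88 / 74.55 = 0.07887 mol
Temperature fell, so q_rxn = +|q_surr| = 1.243 kJ
ΔH = q_rxn / n = 15.76 kJ/mol

ΔH = 15.8 kJ/mol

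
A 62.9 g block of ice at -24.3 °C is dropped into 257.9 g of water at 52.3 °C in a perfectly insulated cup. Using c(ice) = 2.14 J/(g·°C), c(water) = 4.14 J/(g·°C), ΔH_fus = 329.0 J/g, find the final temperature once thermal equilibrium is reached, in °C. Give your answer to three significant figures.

T_f = 24.0 °C

Heat to bring ice to 0 °C and melt it: q₁ = 62.9×2.14×24.3 + 62.9×329.0 = 23965 J
Heat the water can supply cooling to 0 °C: 257.9×4.14×52.3 = 55841.0 J > q₁, so all ice melts.
Energy balance: 257.9×4.14×(52.3 − T) = 23965 + 62.9×4.14×(T − 0)
1067.706(52.3 − T) = 23965 + 260.406 T
55841.0 − 23965 = 1328.112 T
T = 31876.0 / 1328.112 = 24.00 °C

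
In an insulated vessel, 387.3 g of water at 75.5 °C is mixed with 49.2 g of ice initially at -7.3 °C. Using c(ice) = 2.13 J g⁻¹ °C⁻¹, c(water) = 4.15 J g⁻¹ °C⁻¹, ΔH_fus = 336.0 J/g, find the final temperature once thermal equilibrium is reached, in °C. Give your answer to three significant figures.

T_f = 57.4 °C

Heat to bring ice to 0 °C and melt it: q₁ = 49.2×2.13×7.3 + 49.2×336.0 = 17296 J
Heat the water can supply cooling to 0 °C: 387.3×4.15×75.5 = 121351 J > q₁, so all ice melts.
Energy balance: 387.3×4.15×(75.5 − T) = 17296 + 49.2×4.15×(T − 0)
1607.295(75.5 − T) = 17296 + 204.18 T
121351 − 17296 = 1811.475 T
T = 104055 / 1811.475 = 57.44 °C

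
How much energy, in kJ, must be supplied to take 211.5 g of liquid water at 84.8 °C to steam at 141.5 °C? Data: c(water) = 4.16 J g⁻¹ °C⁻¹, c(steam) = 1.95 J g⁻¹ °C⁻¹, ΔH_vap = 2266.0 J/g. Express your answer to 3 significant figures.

q1 (heat water 84.8→100.0 °C): 211.5 × 4.16 × 15.2 = 13374 J
q2 (vaporize at 100 °C): 211.5 × 2266.0 = 479259 J
q3 (heat steam 100.0→141.5 °C): 211.5 × 1.95 × 41.5 = 17116 J
Total: 13374 + 479259 + 17116 = 509749 J = 510 kJ

q = 510 kJ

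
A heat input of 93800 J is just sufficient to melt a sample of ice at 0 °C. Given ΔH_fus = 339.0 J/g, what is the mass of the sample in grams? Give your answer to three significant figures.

m = 277 g

m = q / ΔH_fus = 93800 J / 339.0 J/g = 277 g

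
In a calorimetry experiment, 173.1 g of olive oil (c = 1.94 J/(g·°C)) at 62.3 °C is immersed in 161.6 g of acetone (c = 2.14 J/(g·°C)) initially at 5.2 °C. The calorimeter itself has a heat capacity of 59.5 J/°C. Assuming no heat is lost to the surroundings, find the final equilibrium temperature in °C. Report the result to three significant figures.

T_f = 31.1 °C

Heat lost by olive oil = heat gained by acetone + calorimeter.
(173.1)(1.94)(62.3 − T) = [(161.6)(2.14) + 59.5](T − 5.2)
335.814 (62.3 − T) = 405.324 (T − 5.2)
20921 − 335.814 T = 405.324 T − 2107.7
23028.7 = 741.138 T
T = 31.07 °C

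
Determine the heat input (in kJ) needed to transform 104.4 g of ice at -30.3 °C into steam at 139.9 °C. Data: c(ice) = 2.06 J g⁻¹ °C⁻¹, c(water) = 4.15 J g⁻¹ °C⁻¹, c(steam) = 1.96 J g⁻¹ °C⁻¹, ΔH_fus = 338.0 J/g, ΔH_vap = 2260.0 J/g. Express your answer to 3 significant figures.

q = 329 kJ

q1 (heat ice -30.3→0.0 °C): 104.4 × 2.06 × 30.3 = 6516 J
q2 (melt at 0 °C): 104.4 × 338.0 = 35287 J
q3 (heat water 0.0→100.0 °C): 104.4 × 4.15 × 100.0 = 43326 J
q4 (vaporize at 100 °C): 104.4 × 2260.0 = 235944 J
q5 (heat steam 100.0→139.9 °C): 104.4 × 1.96 × 39.9 = 8164 J
Total: 6516 + 35287 + 43326 + 235944 + 8164 = 329237 J = 329 kJ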